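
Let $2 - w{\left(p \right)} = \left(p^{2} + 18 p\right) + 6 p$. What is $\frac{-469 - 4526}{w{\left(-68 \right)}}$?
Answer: $\frac{999}{598} \approx 1.6706$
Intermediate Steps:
$w{\left(p \right)} = 2 - p^{2} - 24 p$ ($w{\left(p \right)} = 2 - \left(\left(p^{2} + 18 p\right) + 6 p\right) = 2 - \left(p^{2} + 24 p\right) = 2 - p^{2} - 24 p$)
$\frac{-469 - 4526}{w{\left(-68 \right)}} = \frac{-469 - 4526}{2 - \left(-68\right)^{2} - -1632} = \frac{-469 - 4526}{2 - 4624 + 1632} = - \frac{4995}{2 - 4624 + 1632} = - \frac{4995}{-2990} = \left(-4995\right) \left(- \frac{1}{2990}\right) = \frac{999}{598}$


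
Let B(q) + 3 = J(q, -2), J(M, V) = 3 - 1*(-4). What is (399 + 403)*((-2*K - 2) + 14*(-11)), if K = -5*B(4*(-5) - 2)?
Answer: -93032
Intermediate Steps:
J(M, V) = 7 (J(M, V) = 3 + 4 = 7)
B(q) = 4 (B(q) = -3 + 7 = 4)
K = -20 (K = -5*4 = -20)
(399 + 403)*((-2*K - 2) + 14*(-11)) = (399 + 403)*((-2*(-20) - 2) + 14*(-11)) = 802*((40 - 2) - 154) = 802*(38 - 154) = 802*(-116) = -93032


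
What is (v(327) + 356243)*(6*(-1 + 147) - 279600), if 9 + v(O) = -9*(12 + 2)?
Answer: -99255846192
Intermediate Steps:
v(O) = -135 (v(O) = -9 - 9*(12 + 2) = -9 - 9*14 = -9 - 126 = -135)
(v(327) + 356243)*(6*(-1 + 147) - 279600) = (-135 + 356243)*(6*(-1 + 147) - 279600) = 356108*(6*146 - 279600) = 356108*(876 - 279600) = 356108*(-278724) = -99255846192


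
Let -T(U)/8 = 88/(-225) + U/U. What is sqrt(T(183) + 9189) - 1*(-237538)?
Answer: 237538 + sqrt(2066429)/15 ≈ 2.3763e+5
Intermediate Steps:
T(U) = -1096/225 (T(U) = -8*(88/(-225) + U/U) = -8*(88*(-1/225) + 1) = -8*(-88/225 + 1) = -8*137/225 = -1096/225)
sqrt(T(183) + 9189) - 1*(-237538) = sqrt(-1096/225 + 9189) - 1*(-237538) = sqrt(2066429/225) + 237538 = sqrt(2066429)/15 + 237538 = 237538 + sqrt(2066429)/15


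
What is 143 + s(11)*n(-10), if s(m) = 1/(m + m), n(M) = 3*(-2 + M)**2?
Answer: 1789/11 ≈ 162.64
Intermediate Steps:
s(m) = 1/(2*m)
143 + s(11)*n(-10) = 143 + ((1/2)/11)*(3*(-2 - 10)**2) = 143 + ((1/2)*(1/11))*(3*(-12)**2) = 143 + (3*144)/22 = 143 + (1/22)*432 = 143 + 216/11 = 1789/11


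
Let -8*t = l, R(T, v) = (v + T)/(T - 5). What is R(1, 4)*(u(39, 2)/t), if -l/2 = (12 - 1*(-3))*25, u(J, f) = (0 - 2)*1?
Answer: 2/75 ≈ 0.026667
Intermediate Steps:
u(J, f) = -2 (u(J, f) = -2*1 = -2)
l = -750 (l = -2*(12 - 1*(-3))*25 = -2*(12 + 3)*25 = -30*25 = -2*375 = -750)
R(T, v) = (T + v)/(-5 + T)
t = 375/4 (t = -1/8*(-750) = 375/4 ≈ 93.750)
R(1, 4)*(u(39, 2)/t) = ((1 + 4)/(-5 + 1))*(-2/375/4) = (5/(-4))*(-2*4/375) = -1/4*5*(-8/375) = -5/4*(-8/375) = 2/75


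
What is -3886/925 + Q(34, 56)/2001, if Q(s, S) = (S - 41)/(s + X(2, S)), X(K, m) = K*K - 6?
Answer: -82938159/19743200 ≈ -4.2008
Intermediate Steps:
X(K, m) = -6 + K**2 (X(K, m) = K**2 - 6 = -6 + K**2)
Q(s, S) = (-41 + S)/(-2 + s) (Q(s, S) = (S - 41)/(s + (-6 + 2**2)) = (-41 + S)/(s + (-6 + 4)) = (-41 + S)/(s - 2) = (-41 + S)/(-2 + s))
-3886/925 + Q(34, 56)/2001 = -3886/925 + ((-41 + 56)/(-2 + 34))/2001 = -3886*1/925 + (15/32)*(1/2001) = -3886/925 + ((1/32)*15)*(1/2001) = -3886/925 + (15/32)*(1/2001) = -3886/925 + 5/21344 = -82938159/19743200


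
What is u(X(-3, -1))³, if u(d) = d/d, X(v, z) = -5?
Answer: 1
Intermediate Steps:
u(d) = 1
u(X(-3, -1))³ = 1³ = 1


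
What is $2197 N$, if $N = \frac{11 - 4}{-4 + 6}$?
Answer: $\frac{15379}{2} \approx 7689.5$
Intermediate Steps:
$N = \frac{7}{2} \approx 3.5$
$2197 N = 2197 \cdot \frac{7}{2} = \frac{15379}{2}$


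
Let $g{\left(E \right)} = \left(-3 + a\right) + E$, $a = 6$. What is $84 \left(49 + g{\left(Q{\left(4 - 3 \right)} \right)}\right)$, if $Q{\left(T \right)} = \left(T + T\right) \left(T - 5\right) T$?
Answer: $3696$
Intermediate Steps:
$Q{\left(T \right)} = 2 T^{2} \left(-5 + T\right)$ ($Q{\left(T \right)} = 2 T \left(-5 + T\right) T = 2 T^{2} \left(-5 + T\right)$)
$g{\left(E \right)} = 3 + E$ ($g{\left(E \right)} = \left(-3 + 6\right) + E = 3 + E$)
$84 \left(49 + g{\left(Q{\left(4 - 3 \right)} \right)}\right) = 84 \left(49 + \left(3 + 2 \left(4 - 3\right)^{2} \left(-5 + \left(4 - 3\right)\right)\right)\right) = 84 \left(49 + \left(3 + 2 \cdot 1^{2} \left(-5 + 1\right)\right)\right) = 84 \left(49 + \left(3 + 2 \cdot 1 \left(-4\right)\right)\right) = 84 \left(49 + \left(3 - 8\right)\right) = 84 \left(49 - 5\right) = 84 \cdot 44 = 3696$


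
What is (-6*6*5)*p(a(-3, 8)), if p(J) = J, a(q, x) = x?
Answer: -1440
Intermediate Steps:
(-6*6*5)*p(a(-3, 8)) = (-6*6*5)*8 = -36*5*8 = -180*8 = -1440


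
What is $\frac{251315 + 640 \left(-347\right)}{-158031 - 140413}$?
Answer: $- \frac{29235}{298444} \approx -0.097958$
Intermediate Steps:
$\frac{251315 + 640 \left(-347\right)}{-158031 - 140413} = \frac{251315 - 222080}{-298444} = 29235 \left(- \frac{1}{298444}\right) = - \frac{29235}{298444}$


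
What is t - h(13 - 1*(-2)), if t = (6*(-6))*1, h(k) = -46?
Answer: 10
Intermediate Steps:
t = -36 (t = -36*1 = -36)
t - h(13 - 1*(-2)) = -36 - 1*(-46) = -36 + 46 = 10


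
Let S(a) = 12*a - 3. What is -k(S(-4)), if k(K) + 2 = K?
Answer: 53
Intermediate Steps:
S(a) = -3 + 12*a
k(K) = -2 + K
-k(S(-4)) = -(-2 + (-3 + 12*(-4))) = -(-2 + (-3 - 48)) = -(-2 - 51) = -1*(-53) = 53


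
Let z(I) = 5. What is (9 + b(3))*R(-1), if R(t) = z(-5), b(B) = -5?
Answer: 20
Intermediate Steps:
R(t) = 5
(9 + b(3))*R(-1) = (9 - 5)*5 = 4*5 = 20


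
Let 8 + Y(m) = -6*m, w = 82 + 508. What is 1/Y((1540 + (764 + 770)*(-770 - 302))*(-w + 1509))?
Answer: 1/9058994704 ≈ 1.1039e-10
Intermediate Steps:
w = 590
Y(m) = -8 - 6*m
1/Y((1540 + (764 + 770)*(-770 - 302))*(-w + 1509)) = 1/(-8 - 6*(1540 + (764 + 770)*(-770 - 302))*(-1*590 + 1509)) = 1/(-8 - 6*(1540 + 1534*(-1072))*(-590 + 1509)) = 1/(-8 - 6*(1540 - 1644448)*919) = 1/(-8 - (-9857448)*919) = 1/(-8 - 6*(-1509832452)) = 1/(-8 + 9058994712) = 1/9058994704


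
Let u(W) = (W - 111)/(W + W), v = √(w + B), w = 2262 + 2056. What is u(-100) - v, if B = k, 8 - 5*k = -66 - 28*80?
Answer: 211/200 - 12*√830/5 ≈ -68.088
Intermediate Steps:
w = 4318
k = 2314/5 (k = 8/5 - (-66 - 28*80)/5 = 8/5 - (-66 - 2240)/5 = 8/5 - ⅕*(-2306) = 8/5 + 2306/5 = 2314/5 ≈ 462.80)
B = 2314/5 ≈ 462.80
v = 12*√830/5 (v = √(4318 + 2314/5) = √(23904/5) = 12*√830/5 ≈ 69.143)
u(W) = (-111 + W)/(2*W) (u(W) = (-111 + W)/((2*W)) = (-111 + W)*(1/(2*W)) = (-111 + W)/(2*W))
u(-100) - v = (½)*(-111 - 100)/(-100) - 12*√830/5 = (½)*(-1/100)*(-211) - 12*√830/5 = 211/200 - 12*√830/5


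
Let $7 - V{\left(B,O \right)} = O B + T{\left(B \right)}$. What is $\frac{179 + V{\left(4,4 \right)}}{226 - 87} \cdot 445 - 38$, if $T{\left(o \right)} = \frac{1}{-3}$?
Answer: $\frac{211549}{417} \approx 507.31$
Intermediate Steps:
$T{\left(o \right)} = - \frac{1}{3}$
$V{\left(B,O \right)} = \frac{22}{3} - B O$ ($V{\left(B,O \right)} = 7 - \left(O B - \frac{1}{3}\right) = 7 - \left(B O - \frac{1}{3}\right) = 7 - \left(- \frac{1}{3} + B O\right) = \frac{22}{3} - B O$)
$\frac{179 + V{\left(4,4 \right)}}{226 - 87} \cdot 445 - 38 = \frac{179 + \left(\frac{22}{3} - 4 \cdot 4\right)}{226 - 87} \cdot 445 - 38 = \frac{179 + \left(\frac{22}{3} - 16\right)}{139} \cdot 445 - 38 = \left(179 - \frac{26}{3}\right) \frac{1}{139} \cdot 445 - 38 = \frac{511}{3} \cdot \frac{1}{139} \cdot 445 - 38 = \frac{511}{417} \cdot 445 - 38 = \frac{227395}{417} - 38 = \frac{211549}{417}$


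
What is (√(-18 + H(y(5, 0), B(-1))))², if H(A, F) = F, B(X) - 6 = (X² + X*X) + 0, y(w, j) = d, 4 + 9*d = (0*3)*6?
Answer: -10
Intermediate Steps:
d = -4/9 (d = -4/9 + ((0*3)*6)/9 = -4/9 + (0*6)/9 = -4/9 + (⅑)*0 = -4/9 + 0 = -4/9 ≈ -0.44444)
y(w, j) = -4/9
B(X) = 6 + 2*X² (B(X) = 6 + ((X² + X*X) + 0) = 6 + ((X² + X²) + 0) = 6 + (2*X² + 0) = 6 + 2*X²)
(√(-18 + H(y(5, 0), B(-1))))² = (√(-18 + (6 + 2*(-1)²)))² = (√(-18 + (6 + 2*1)))² = (√(-18 + (6 + 2)))² = (√(-18 + 8))² = (√(-10))² = (I*√10)² = -10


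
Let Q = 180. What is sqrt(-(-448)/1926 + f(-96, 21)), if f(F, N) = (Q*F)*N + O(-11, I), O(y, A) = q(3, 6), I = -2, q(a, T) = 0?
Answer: 4*I*sqrt(2336968382)/321 ≈ 602.39*I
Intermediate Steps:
O(y, A) = 0
f(F, N) = 180*F*N (f(F, N) = (180*F)*N + 0 = 180*F*N + 0 = 180*F*N)
sqrt(-(-448)/1926 + f(-96, 21)) = sqrt(-(-448)/1926 + 180*(-96)*21) = sqrt(-(-448)/1926 - 362880) = sqrt(-14*(-16/963) - 362880) = sqrt(224/963 - 362880) = sqrt(-349453216/963) = 4*I*sqrt(2336968382)/321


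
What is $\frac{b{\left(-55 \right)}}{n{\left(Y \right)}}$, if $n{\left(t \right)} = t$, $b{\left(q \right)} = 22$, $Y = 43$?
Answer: $\frac{22}{43} \approx 0.51163$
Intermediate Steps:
$\frac{b{\left(-55 \right)}}{n{\left(Y \right)}} = \frac{22}{43}$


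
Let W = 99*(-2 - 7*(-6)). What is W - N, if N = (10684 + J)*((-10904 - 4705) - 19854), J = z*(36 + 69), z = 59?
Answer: 598583937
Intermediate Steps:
J = 6195 (J = 59*(36 + 69) = 59*105 = 6195)
N = -598579977 (N = (10684 + 6195)*((-10904 - 4705) - 19854) = 16879*(-15609 - 19854) = 16879*(-35463) = -598579977)
W = 3960 (W = 99*(-2 + 42) = 99*40 = 3960)
W - N = 3960 - 1*(-598579977) = 3960 + 598579977 = 598583937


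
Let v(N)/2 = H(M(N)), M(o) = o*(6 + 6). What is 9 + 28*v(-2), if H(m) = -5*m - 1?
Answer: 6673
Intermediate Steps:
M(o) = 12*o (M(o) = o*12 = 12*o)
H(m) = -1 - 5*m
v(N) = -2 - 120*N (v(N) = 2*(-1 - 60*N) = -2 - 120*N)
9 + 28*v(-2) = 9 + 28*(-2 - 120*(-2)) = 9 + 28*(-2 + 240) = 9 + 28*238 = 9 + 6664 = 6673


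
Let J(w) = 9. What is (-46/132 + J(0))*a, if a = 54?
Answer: 5139/11 ≈ 467.18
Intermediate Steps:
(-46/132 + J(0))*a = (-46/132 + 9)*54 = (-46*1/132 + 9)*54 = (-23/66 + 9)*54 = (571/66)*54 = 5139/11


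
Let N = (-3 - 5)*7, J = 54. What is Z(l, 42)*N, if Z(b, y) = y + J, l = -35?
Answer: -5376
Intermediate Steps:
Z(b, y) = 54 + y (Z(b, y) = y + 54 = 54 + y)
N = -56 (N = -8*7 = -56)
Z(l, 42)*N = (54 + 42)*(-56) = 96*(-56) = -5376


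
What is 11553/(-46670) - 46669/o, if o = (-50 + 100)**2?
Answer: -220692473/11667500 ≈ -18.915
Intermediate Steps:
o = 2500 (o = 50**2 = 2500)
11553/(-46670) - 46669/o = 11553/(-46670) - 46669/2500 = 11553*(-1/46670) - 46669*1/2500 = -11553/46670 - 46669/2500 = -220692473/11667500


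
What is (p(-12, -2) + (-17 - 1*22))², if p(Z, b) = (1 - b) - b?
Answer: 1156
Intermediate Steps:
p(Z, b) = 1 - 2*b
(p(-12, -2) + (-17 - 1*22))² = ((1 - 2*(-2)) + (-17 - 1*22))² = ((1 + 4) + (-17 - 22))² = (5 - 39)² = (-34)² = 1156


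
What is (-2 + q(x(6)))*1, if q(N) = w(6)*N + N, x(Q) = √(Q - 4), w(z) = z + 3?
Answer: -2 + 10*√2 ≈ 12.142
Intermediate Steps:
w(z) = 3 + z
x(Q) = √(-4 + Q)
q(N) = 10*N (q(N) = (3 + 6)*N + N = 9*N + N = 10*N)
(-2 + q(x(6)))*1 = (-2 + 10*√(-4 + 6))*1 = (-2 + 10*√2)*1 = -2 + 10*√2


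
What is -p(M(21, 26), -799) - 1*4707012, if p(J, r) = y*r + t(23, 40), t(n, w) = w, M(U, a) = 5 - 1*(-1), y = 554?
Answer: -4264406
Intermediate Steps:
M(U, a) = 6 (M(U, a) = 5 + 1 = 6)
p(J, r) = 40 + 554*r (p(J, r) = 554*r + 40 = 40 + 554*r)
-p(M(21, 26), -799) - 1*4707012 = -(40 + 554*(-799)) - 1*4707012 = -(40 - 442646) - 4707012 = -1*(-442606) - 4707012 = 442606 - 4707012 = -4264406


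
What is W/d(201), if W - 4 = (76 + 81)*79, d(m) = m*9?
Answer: 12407/1809 ≈ 6.8585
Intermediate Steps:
d(m) = 9*m
W = 12407 (W = 4 + (76 + 81)*79 = 4 + 157*79 = 4 + 12403 = 12407)
W/d(201) = 12407/((9*201)) = 12407/1809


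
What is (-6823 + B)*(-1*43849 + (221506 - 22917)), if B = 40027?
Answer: 5137986960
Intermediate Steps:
(-6823 + B)*(-1*43849 + (221506 - 22917)) = (-6823 + 40027)*(-1*43849 + (221506 - 22917)) = 33204*(-43849 + 198589) = 33204*154740 = 5137986960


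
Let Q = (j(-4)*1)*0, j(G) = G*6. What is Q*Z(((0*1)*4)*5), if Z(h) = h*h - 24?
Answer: 0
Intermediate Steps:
j(G) = 6*G
Q = 0 (Q = ((6*(-4))*1)*0 = -24*1*0 = -24*0 = 0)
Z(h) = -24 + h**2 (Z(h) = h**2 - 24 = -24 + h**2)
Q*Z(((0*1)*4)*5) = 0*(-24 + (((0*1)*4)*5)**2) = 0*(-24 + ((0*4)*5)**2) = 0*(-24 + (0*5)**2) = 0*(-24 + 0**2) = 0*(-24 + 0) = 0*(-24) = 0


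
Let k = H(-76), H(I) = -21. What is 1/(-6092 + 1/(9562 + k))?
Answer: -9541/58123771 ≈ -0.00016415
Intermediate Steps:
k = -21
1/(-6092 + 1/(9562 + k)) = 1/(-6092 + 1/(9562 - 21)) = 1/(-6092 + 1/9541) = 1/(-58123771/9541) = -9541/58123771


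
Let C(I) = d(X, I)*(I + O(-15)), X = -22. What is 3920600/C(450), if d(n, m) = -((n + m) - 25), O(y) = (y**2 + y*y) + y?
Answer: -784120/71331 ≈ -10.993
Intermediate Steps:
O(y) = y + 2*y**2 (O(y) = (y**2 + y**2) + y = 2*y**2 + y = y + 2*y**2)
d(n, m) = 25 - m - n (d(n, m) = -((m + n) - 25) = -(-25 + m + n) = 25 - m - n)
C(I) = (47 - I)*(435 + I) (C(I) = (25 - I - 1*(-22))*(I - 15*(1 + 2*(-15))) = (25 - I + 22)*(I - 15*(1 - 30)) = (47 - I)*(I - 15*(-29)) = (47 - I)*(I + 435) = (47 - I)*(435 + I))
3920600/C(450) = 3920600/((-(-47 + 450)*(435 + 450))) = 3920600/((-1*403*885)) = 3920600/(-356655) = 3920600*(-1/356655) = -784120/71331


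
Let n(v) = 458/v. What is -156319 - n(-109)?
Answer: -17038313/109 ≈ -1.5631e+5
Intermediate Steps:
-156319 - n(-109) = -156319 - 458/(-109) = -156319 - 458*(-1)/109 = -156319 - 1*(-458/109) = -156319 + 458/109 = -17038313/109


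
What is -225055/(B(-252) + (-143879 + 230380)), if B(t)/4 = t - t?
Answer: -225055/86501 ≈ -2.6018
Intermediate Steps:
B(t) = 0 (B(t) = 4*(t - t) = 4*0 = 0)
-225055/(B(-252) + (-143879 + 230380)) = -225055/(0 + (-143879 + 230380)) = -225055/(0 + 86501) = -225055/86501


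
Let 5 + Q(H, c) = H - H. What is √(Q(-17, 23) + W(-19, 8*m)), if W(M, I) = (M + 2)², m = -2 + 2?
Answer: 2*√71 ≈ 16.852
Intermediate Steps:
Q(H, c) = -5 (Q(H, c) = -5 + (H - H) = -5 + 0 = -5)
m = 0
W(M, I) = (2 + M)²
√(Q(-17, 23) + W(-19, 8*m)) = √(-5 + (2 - 19)²) = √(-5 + (-17)²) = √(-5 + 289) = √284 = 2*√71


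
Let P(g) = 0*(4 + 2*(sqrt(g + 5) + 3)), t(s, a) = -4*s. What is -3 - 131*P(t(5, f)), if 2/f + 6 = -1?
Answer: -3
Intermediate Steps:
f = -2/7 (f = 2/(-6 - 1) = 2/(-7) = 2*(-1/7) = -2/7 ≈ -0.28571)
P(g) = 0 (P(g) = 0*(4 + 2*(sqrt(5 + g) + 3)) = 0*(4 + 2*(3 + sqrt(5 + g))) = 0*(4 + (6 + 2*sqrt(5 + g))) = 0*(10 + 2*sqrt(5 + g)) = 0)
-3 - 131*P(t(5, f)) = -3 - 131*0 = -3 + 0 = -3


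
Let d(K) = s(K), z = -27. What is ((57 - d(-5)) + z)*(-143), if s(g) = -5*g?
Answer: -715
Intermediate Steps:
d(K) = -5*K
((57 - d(-5)) + z)*(-143) = ((57 - (-5)*(-5)) - 27)*(-143) = ((57 - 1*25) - 27)*(-143) = ((57 - 25) - 27)*(-143) = (32 - 27)*(-143) = 5*(-143) = -715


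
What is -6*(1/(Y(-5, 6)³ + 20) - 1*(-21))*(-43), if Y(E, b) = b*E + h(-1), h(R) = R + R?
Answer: 29571401/5458 ≈ 5418.0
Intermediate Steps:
h(R) = 2*R
Y(E, b) = -2 + E*b (Y(E, b) = b*E + 2*(-1) = E*b - 2 = -2 + E*b)
-6*(1/(Y(-5, 6)³ + 20) - 1*(-21))*(-43) = -6*(1/((-2 - 5*6)³ + 20) - 1*(-21))*(-43) = -6*(1/((-2 - 30)³ + 20) + 21)*(-43) = -6*(1/((-32)³ + 20) + 21)*(-43) = -6*(1/(-32768 + 20) + 21)*(-43) = -6*(1/(-32748) + 21)*(-43) = -6*(-1/32748 + 21)*(-43) = -6*687707/32748*(-43) = -687707/5458*(-43) = 29571401/5458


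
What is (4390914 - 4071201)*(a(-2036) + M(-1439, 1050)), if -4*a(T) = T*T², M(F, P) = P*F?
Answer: 674097184847082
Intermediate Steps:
M(F, P) = F*P
a(T) = -T³/4 (a(T) = -T*T²/4 = -T³/4)
(4390914 - 4071201)*(a(-2036) + M(-1439, 1050)) = (4390914 - 4071201)*(-¼*(-2036)³ - 1439*1050) = 319713*(-¼*(-8439822656) - 1510950) = 319713*(2109955664 - 1510950) = 319713*2108444714 = 674097184847082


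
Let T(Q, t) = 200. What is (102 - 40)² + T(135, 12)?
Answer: 4044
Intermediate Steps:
(102 - 40)² + T(135, 12) = (102 - 40)² + 200 = 62² + 200 = 3844 + 200 = 4044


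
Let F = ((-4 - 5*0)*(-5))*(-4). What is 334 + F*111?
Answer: -8546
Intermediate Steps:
F = -80 (F = ((-4 - 1*0)*(-5))*(-4) = ((-4 + 0)*(-5))*(-4) = -4*(-5)*(-4) = 20*(-4) = -80)
334 + F*111 = 334 - 80*111 = 334 - 8880 = -8546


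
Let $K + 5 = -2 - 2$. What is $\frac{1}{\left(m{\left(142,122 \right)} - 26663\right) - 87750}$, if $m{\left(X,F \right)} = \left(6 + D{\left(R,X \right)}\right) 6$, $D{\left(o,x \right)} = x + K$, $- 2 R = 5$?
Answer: $- \frac{1}{113579} \approx -8.8044 \cdot 10^{-6}$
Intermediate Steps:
$R = - \frac{5}{2}$ ($R = \left(- \frac{1}{2}\right) 5 = - \frac{5}{2} \approx -2.5$)
$K = -9$ ($K = -5 - 4 = -9$)
$D{\left(o,x \right)} = -9 + x$ ($D{\left(o,x \right)} = x - 9 = -9 + x$)
$m{\left(X,F \right)} = -18 + 6 X$ ($m{\left(X,F \right)} = \left(6 + \left(-9 + X\right)\right) 6 = \left(-3 + X\right) 6 = -18 + 6 X$)
$\frac{1}{\left(m{\left(142,122 \right)} - 26663\right) - 87750} = \frac{1}{\left(\left(-18 + 6 \cdot 142\right) - 26663\right) - 87750} = \frac{1}{\left(\left(-18 + 852\right) - 26663\right) - 87750} = \frac{1}{\left(834 - 26663\right) - 87750} = \frac{1}{-25829 - 87750} = \frac{1}{-113579} = - \frac{1}{113579}$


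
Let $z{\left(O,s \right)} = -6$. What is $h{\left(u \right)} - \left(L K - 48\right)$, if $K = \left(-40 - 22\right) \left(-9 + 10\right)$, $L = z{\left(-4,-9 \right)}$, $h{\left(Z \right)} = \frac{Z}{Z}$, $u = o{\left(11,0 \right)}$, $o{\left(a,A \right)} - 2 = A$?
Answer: $-323$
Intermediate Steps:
$o{\left(a,A \right)} = 2 + A$
$u = 2$ ($u = 2 + 0 = 2$)
$h{\left(Z \right)} = 1$
$L = -6$
$K = -62$ ($K = \left(-62\right) 1 = -62$)
$h{\left(u \right)} - \left(L K - 48\right) = 1 - \left(\left(-6\right) \left(-62\right) - 48\right) = 1 - \left(372 - 48\right) = 1 - 324 = -323$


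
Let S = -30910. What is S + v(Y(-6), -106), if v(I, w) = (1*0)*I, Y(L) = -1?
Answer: -30910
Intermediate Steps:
v(I, w) = 0 (v(I, w) = 0*I = 0)
S + v(Y(-6), -106) = -30910 + 0 = -30910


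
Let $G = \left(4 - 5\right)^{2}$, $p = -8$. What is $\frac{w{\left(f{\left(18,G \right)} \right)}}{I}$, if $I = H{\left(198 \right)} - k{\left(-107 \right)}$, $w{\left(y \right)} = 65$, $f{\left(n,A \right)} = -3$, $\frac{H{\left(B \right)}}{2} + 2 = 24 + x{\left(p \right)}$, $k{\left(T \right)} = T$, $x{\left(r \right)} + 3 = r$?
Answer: $\frac{65}{129} \approx 0.50388$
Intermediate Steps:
$x{\left(r \right)} = -3 + r$
$H{\left(B \right)} = 22$ ($H{\left(B \right)} = -4 + 2 \left(24 - 11\right) = -4 + 2 \cdot 13 = -4 + 26 = 22$)
$G = 1$ ($G = \left(-1\right)^{2} = 1$)
$I = 129$ ($I = 22 - -107 = 22 + 107 = 129$)
$\frac{w{\left(f{\left(18,G \right)} \right)}}{I} = \frac{65}{129}$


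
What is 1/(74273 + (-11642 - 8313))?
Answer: 1/54318 ≈ 1.8410e-5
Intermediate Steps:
1/(74273 + (-11642 - 8313)) = 1/(74273 - 19955) = 1/54318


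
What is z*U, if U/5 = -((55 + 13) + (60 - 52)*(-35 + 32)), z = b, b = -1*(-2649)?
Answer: -582780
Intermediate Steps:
b = 2649
z = 2649
U = -220 (U = 5*(-((55 + 13) + (60 - 52)*(-35 + 32))) = 5*(-(68 + 8*(-3))) = 5*(-(68 - 24)) = 5*(-1*44) = 5*(-44) = -220)
z*U = 2649*(-220) = -582780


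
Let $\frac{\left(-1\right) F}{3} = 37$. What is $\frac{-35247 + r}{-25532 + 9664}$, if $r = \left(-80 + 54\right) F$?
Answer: $\frac{32361}{15868} \approx 2.0394$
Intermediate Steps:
$F = -111$ ($F = \left(-3\right) 37 = -111$)
$r = 2886$ ($r = \left(-80 + 54\right) \left(-111\right) = \left(-26\right) \left(-111\right) = 2886$)
$\frac{-35247 + r}{-25532 + 9664} = \frac{-35247 + 2886}{-25532 + 9664} = - \frac{32361}{-15868} = \left(-32361\right) \left(- \frac{1}{15868}\right) = \frac{32361}{15868}$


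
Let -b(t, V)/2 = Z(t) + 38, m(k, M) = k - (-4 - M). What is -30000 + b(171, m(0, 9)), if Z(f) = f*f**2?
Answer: -10030498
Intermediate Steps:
Z(f) = f**3
m(k, M) = 4 + M + k (m(k, M) = k + (4 + M) = 4 + M + k)
b(t, V) = -76 - 2*t**3 (b(t, V) = -2*(t**3 + 38) = -2*(38 + t**3) = -76 - 2*t**3)
-30000 + b(171, m(0, 9)) = -30000 + (-76 - 2*171**3) = -30000 + (-76 - 2*5000211) = -30000 + (-76 - 10000422) = -30000 - 10000498 = -10030498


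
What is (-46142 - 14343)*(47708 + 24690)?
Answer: -4378993030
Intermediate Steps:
(-46142 - 14343)*(47708 + 24690) = -60485*72398 = -4378993030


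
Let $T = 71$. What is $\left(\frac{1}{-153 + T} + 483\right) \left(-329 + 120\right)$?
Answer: $- \frac{8277445}{82} \approx -1.0094 \cdot 10^{5}$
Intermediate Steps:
$\left(\frac{1}{-153 + T} + 483\right) \left(-329 + 120\right) = \left(\frac{1}{-153 + 71} + 483\right) \left(-329 + 120\right) = \left(\frac{1}{-82} + 483\right) \left(-209\right) = \left(- \frac{1}{82} + 483\right) \left(-209\right) = \frac{39605}{82} \left(-209\right) = - \frac{8277445}{82}$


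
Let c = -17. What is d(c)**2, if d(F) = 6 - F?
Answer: 529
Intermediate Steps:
d(c)**2 = (6 - 1*(-17))**2 = (6 + 17)**2 = 23**2 = 529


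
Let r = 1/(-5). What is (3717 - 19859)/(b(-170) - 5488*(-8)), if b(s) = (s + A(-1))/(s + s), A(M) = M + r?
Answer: -3430175/9329707 ≈ -0.36766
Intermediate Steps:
r = -1/5 ≈ -0.20000
A(M) = -1/5 + M (A(M) = M - 1/5 = -1/5 + M)
b(s) = (-6/5 + s)/(2*s) (b(s) = (s + (-1/5 - 1))/(s + s) = (s - 6/5)/((2*s)) = (-6/5 + s)*(1/(2*s)) = (-6/5 + s)/(2*s))
(3717 - 19859)/(b(-170) - 5488*(-8)) = (3717 - 19859)/((1/10)*(-6 + 5*(-170))/(-170) - 5488*(-8)) = -16142/((1/10)*(-1/170)*(-6 - 850) + 43904) = -16142/((1/10)*(-1/170)*(-856) + 43904) = -16142/(214/425 + 43904) = -16142/18659414/425 = -16142*425/18659414 = -3430175/9329707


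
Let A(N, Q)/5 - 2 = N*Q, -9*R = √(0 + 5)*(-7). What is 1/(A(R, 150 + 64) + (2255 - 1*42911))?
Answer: -1646163/66769691048 - 33705*√5/66769691048 ≈ -2.5783e-5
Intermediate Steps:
R = 7*√5/9 (R = -√(0 + 5)*(-7)/9 = -√5*(-7)/9 = -(-7)*√5/9 = 7*√5/9 ≈ 1.7392)
A(N, Q) = 10 + 5*N*Q (A(N, Q) = 10 + 5*(N*Q) = 10 + 5*N*Q)
1/(A(R, 150 + 64) + (2255 - 1*42911)) = 1/((10 + 5*(7*√5/9)*(150 + 64)) + (2255 - 1*42911)) = 1/((10 + 5*(7*√5/9)*214) + (2255 - 42911)) = 1/((10 + 7490*√5/9) - 40656) = 1/(-40646 + 7490*√5/9)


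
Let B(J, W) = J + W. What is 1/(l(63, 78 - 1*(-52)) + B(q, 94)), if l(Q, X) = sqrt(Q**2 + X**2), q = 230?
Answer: 324/84107 - sqrt(20869)/84107 ≈ 0.0021347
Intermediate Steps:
1/(l(63, 78 - 1*(-52)) + B(q, 94)) = 1/(sqrt(63**2 + (78 - 1*(-52))**2) + (230 + 94)) = 1/(sqrt(3969 + (78 + 52)**2) + 324) = 1/(sqrt(3969 + 130**2) + 324) = 1/(sqrt(3969 + 16900) + 324) = 1/(sqrt(20869) + 324) = 1/(324 + sqrt(20869))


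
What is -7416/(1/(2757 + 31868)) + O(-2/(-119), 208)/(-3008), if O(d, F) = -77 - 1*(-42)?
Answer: -772391231965/3008 ≈ -2.5678e+8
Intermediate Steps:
O(d, F) = -35 (O(d, F) = -77 + 42 = -35)
-7416/(1/(2757 + 31868)) + O(-2/(-119), 208)/(-3008) = -7416/(1/(2757 + 31868)) - 35/(-3008) = -7416/(1/34625) - 35*(-1/3008) = -7416/1/34625 + 35/3008 = -7416*34625 + 35/3008 = -256779000 + 35/3008 = -772391231965/3008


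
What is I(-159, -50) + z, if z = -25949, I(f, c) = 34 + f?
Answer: -26074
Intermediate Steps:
I(-159, -50) + z = (34 - 159) - 25949 = -125 - 25949 = -26074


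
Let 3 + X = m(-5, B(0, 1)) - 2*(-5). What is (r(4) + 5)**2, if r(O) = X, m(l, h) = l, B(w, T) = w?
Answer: 49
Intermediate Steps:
X = 2 (X = -3 + (-5 - 2*(-5)) = -3 + (-5 + 10) = -3 + 5 = 2)
r(O) = 2
(r(4) + 5)**2 = (2 + 5)**2 = 7**2 = 49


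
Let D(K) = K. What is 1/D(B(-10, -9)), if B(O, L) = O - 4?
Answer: -1/14 ≈ -0.071429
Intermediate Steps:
B(O, L) = -4 + O
1/D(B(-10, -9)) = 1/(-4 - 10) = 1/(-14) = -1/14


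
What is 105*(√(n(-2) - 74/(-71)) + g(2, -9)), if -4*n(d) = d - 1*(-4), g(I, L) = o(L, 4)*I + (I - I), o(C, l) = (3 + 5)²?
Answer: 13440 + 105*√10934/142 ≈ 13517.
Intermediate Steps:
o(C, l) = 64 (o(C, l) = 8² = 64)
g(I, L) = 64*I (g(I, L) = 64*I + (I - I) = 64*I + 0 = 64*I)
n(d) = -1 - d/4 (n(d) = -(d - 1*(-4))/4 = -(d + 4)/4 = -(4 + d)/4 = -1 - d/4)
105*(√(n(-2) - 74/(-71)) + g(2, -9)) = 105*(√((-1 - ¼*(-2)) - 74/(-71)) + 64*2) = 105*(√((-1 + ½) - 74*(-1/71)) + 128) = 105*(√(-½ + 74/71) + 128) = 105*(√(77/142) + 128) = 105*(√10934/142 + 128) = 105*(128 + √10934/142) = 13440 + 105*√10934/142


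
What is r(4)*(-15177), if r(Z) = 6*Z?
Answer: -364248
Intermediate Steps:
r(4)*(-15177) = (6*4)*(-15177) = 24*(-15177) = -364248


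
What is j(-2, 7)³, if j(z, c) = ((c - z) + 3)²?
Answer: 2985984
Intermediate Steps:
j(z, c) = (3 + c - z)²
j(-2, 7)³ = ((3 + 7 - 1*(-2))²)³ = ((3 + 7 + 2)²)³ = (12²)³ = 144³ = 2985984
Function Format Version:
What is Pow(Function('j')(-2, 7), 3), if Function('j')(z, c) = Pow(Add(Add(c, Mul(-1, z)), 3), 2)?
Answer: 2985984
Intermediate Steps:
Function('j')(z, c) = Pow(Add(3, c, Mul(-1, z)), 2)
Pow(Function('j')(-2, 7), 3) = Pow(Pow(Add(3, 7, Mul(-1, -2)), 2), 3) = Pow(Pow(Add(3, 7, 2), 2), 3) = Pow(Pow(12, 2), 3) = Pow(144, 3) = 2985984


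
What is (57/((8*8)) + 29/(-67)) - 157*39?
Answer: -26253461/4288 ≈ -6122.5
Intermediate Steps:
(57/((8*8)) + 29/(-67)) - 157*39 = (57/64 + 29*(-1/67)) - 6123 = (57*(1/64) - 29/67) - 6123 = (57/64 - 29/67) - 6123 = 1963/4288 - 6123 = -26253461/4288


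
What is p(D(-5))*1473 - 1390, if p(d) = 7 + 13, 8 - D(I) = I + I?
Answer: 28070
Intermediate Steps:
D(I) = 8 - 2*I (D(I) = 8 - (I + I) = 8 - 2*I)
p(d) = 20
p(D(-5))*1473 - 1390 = 20*1473 - 1390 = 29460 - 1390 = 28070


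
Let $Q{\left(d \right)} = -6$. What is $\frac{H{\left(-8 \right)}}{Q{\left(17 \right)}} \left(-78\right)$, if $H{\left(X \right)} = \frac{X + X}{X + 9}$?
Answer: $-208$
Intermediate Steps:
$H{\left(X \right)} = \frac{2 X}{9 + X}$
$\frac{H{\left(-8 \right)}}{Q{\left(17 \right)}} \left(-78\right) = \frac{2 \left(-8\right) \frac{1}{9 - 8}}{-6} \left(-78\right) = 2 \left(-8\right) 1^{-1} \left(- \frac{1}{6}\right) \left(-78\right) = 2 \left(-8\right) 1 \left(- \frac{1}{6}\right) \left(-78\right) = \left(-16\right) \left(- \frac{1}{6}\right) \left(-78\right) = \frac{8}{3} \left(-78\right) = -208$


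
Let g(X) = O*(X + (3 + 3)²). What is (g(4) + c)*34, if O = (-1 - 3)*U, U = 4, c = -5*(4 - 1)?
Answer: -22270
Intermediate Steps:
c = -15 (c = -5*3 = -15)
O = -16 (O = (-1 - 3)*4 = -4*4 = -16)
g(X) = -576 - 16*X (g(X) = -16*(X + (3 + 3)²) = -16*(X + 6²) = -16*(X + 36) = -16*(36 + X) = -576 - 16*X)
(g(4) + c)*34 = ((-576 - 16*4) - 15)*34 = ((-576 - 64) - 15)*34 = (-640 - 15)*34 = -655*34 = -22270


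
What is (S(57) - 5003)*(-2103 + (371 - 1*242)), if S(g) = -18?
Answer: 9911454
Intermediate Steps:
(S(57) - 5003)*(-2103 + (371 - 1*242)) = (-18 - 5003)*(-2103 + (371 - 1*242)) = -5021*(-2103 + (371 - 242)) = -5021*(-2103 + 129) = -5021*(-1974) = 9911454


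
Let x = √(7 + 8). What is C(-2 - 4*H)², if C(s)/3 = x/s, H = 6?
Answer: 135/676 ≈ 0.19970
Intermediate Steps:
x = √15 ≈ 3.8730
C(s) = 3*√15/s (C(s) = 3*(√15/s) = 3*√15/s)
C(-2 - 4*H)² = (3*√15/(-2 - 4*6))² = (3*√15/(-2 - 24))² = (3*√15/(-26))² = (3*√15*(-1/26))² = (-3*√15/26)² = 135/676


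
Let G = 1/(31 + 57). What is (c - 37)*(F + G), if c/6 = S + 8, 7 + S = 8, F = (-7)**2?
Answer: 73321/88 ≈ 833.19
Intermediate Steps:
F = 49
G = 1/88 ≈ 0.011364
S = 1 (S = -7 + 8 = 1)
c = 54 (c = 6*(1 + 8) = 6*9 = 54)
(c - 37)*(F + G) = (54 - 37)*(49 + 1/88) = 17*(4313/88) = 73321/88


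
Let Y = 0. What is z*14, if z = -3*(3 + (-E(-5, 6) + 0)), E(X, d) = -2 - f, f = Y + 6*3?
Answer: -966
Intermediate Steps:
f = 18 (f = 0 + 6*3 = 0 + 18 = 18)
E(X, d) = -20 (E(X, d) = -2 - 1*18 = -2 - 18 = -20)
z = -69 (z = -3*(3 + (-1*(-20) + 0)) = -3*(3 + (20 + 0)) = -3*(3 + 20) = -3*23 = -69)
z*14 = -69*14 = -966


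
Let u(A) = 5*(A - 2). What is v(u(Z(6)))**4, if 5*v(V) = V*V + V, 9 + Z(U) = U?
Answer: 207360000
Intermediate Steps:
Z(U) = -9 + U
u(A) = -10 + 5*A (u(A) = 5*(-2 + A) = -10 + 5*A)
v(V) = V/5 + V**2/5 (v(V) = (V*V + V)/5 = (V**2 + V)/5 = (V + V**2)/5 = V/5 + V**2/5)
v(u(Z(6)))**4 = ((-10 + 5*(-9 + 6))*(1 + (-10 + 5*(-9 + 6)))/5)**4 = ((-10 + 5*(-3))*(1 + (-10 + 5*(-3)))/5)**4 = ((-10 - 15)*(1 + (-10 - 15))/5)**4 = ((1/5)*(-25)*(1 - 25))**4 = ((1/5)*(-25)*(-24))**4 = 120**4 = 207360000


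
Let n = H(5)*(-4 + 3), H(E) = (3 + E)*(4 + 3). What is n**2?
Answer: 3136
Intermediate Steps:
H(E) = 21 + 7*E (H(E) = (3 + E)*7 = 21 + 7*E)
n = -56 (n = (21 + 7*5)*(-4 + 3) = (21 + 35)*(-1) = 56*(-1) = -56)
n**2 = (-56)**2 = 3136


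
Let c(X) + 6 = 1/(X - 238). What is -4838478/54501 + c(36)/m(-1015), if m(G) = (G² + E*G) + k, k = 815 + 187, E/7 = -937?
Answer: -2504879476213995/28215160869208 ≈ -88.778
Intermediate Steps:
E = -6559 (E = 7*(-937) = -6559)
k = 1002
c(X) = -6 + 1/(-238 + X) (c(X) = -6 + 1/(X - 238) = -6 + 1/(-238 + X))
m(G) = 1002 + G² - 6559*G (m(G) = (G² - 6559*G) + 1002 = 1002 + G² - 6559*G)
-4838478/54501 + c(36)/m(-1015) = -4838478/54501 + ((1429 - 6*36)/(-238 + 36))/(1002 + (-1015)² - 6559*(-1015)) = -4838478*1/54501 + ((1429 - 216)/(-202))/(1002 + 1030225 + 6657385) = -1612826/18167 - 1/202*1213/7688612 = -1612826/18167 - 1213/202*1/7688612 = -1612826/18167 - 1213/1553099624 = -2504879476213995/28215160869208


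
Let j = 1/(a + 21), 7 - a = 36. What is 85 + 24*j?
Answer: 82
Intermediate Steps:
a = -29 (a = 7 - 1*36 = 7 - 36 = -29)
j = -⅛ (j = 1/(-29 + 21) = 1/(-8) = -⅛ ≈ -0.12500)
85 + 24*j = 85 + 24*(-⅛) = 85 - 3 = 82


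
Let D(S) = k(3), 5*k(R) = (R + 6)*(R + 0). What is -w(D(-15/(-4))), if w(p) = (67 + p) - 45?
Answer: -137/5 ≈ -27.400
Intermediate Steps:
k(R) = R*(6 + R)/5 (k(R) = ((R + 6)*(R + 0))/5 = ((6 + R)*R)/5 = (R*(6 + R))/5 = R*(6 + R)/5)
D(S) = 27/5 (D(S) = (1/5)*3*(6 + 3) = (1/5)*3*9 = 27/5)
w(p) = 22 + p
-w(D(-15/(-4))) = -(22 + 27/5) = -1*137/5 = -137/5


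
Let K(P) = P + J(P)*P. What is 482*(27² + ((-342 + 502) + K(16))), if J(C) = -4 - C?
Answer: 281970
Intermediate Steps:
K(P) = P + P*(-4 - P) (K(P) = P + (-4 - P)*P = P + P*(-4 - P))
482*(27² + ((-342 + 502) + K(16))) = 482*(27² + ((-342 + 502) - 1*16*(3 + 16))) = 482*(729 + (160 - 1*16*19)) = 482*(729 + (160 - 304)) = 482*(729 - 144) = 482*585 = 281970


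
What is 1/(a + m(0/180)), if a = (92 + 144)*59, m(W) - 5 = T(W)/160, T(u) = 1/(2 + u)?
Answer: 320/4457281 ≈ 7.1793e-5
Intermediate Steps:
m(W) = 5 + 1/(160*(2 + W)) (m(W) = 5 + 1/((2 + W)*160) = 5 + (1/160)/(2 + W) = 5 + 1/(160*(2 + W)))
a = 13924 (a = 236*59 = 13924)
1/(a + m(0/180)) = 1/(13924 + (1601 + 800*(0/180))/(160*(2 + 0/180))) = 1/(13924 + (1601 + 800*(0*(1/180)))/(160*(2 + 0*(1/180)))) = 1/(13924 + (1601 + 800*0)/(160*(2 + 0))) = 1/(13924 + (1/160)*(1601 + 0)/2) = 1/(13924 + (1/160)*(1/2)*1601) = 1/(13924 + 1601/320) = 1/(4457281/320) = 320/4457281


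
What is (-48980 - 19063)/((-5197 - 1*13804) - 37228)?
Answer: 22681/18743 ≈ 1.2101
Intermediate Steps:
(-48980 - 19063)/((-5197 - 1*13804) - 37228) = -68043/((-5197 - 13804) - 37228) = -68043/(-19001 - 37228) = -68043/(-56229) = -68043*(-1/56229) = 22681/18743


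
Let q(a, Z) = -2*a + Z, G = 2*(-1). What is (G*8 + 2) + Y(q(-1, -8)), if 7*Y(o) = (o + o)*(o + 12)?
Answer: -170/7 ≈ -24.286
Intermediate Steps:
G = -2
q(a, Z) = Z - 2*a
Y(o) = 2*o*(12 + o)/7 (Y(o) = ((o + o)*(o + 12))/7 = ((2*o)*(12 + o))/7 = (2*o*(12 + o))/7 = 2*o*(12 + o)/7)
(G*8 + 2) + Y(q(-1, -8)) = (-2*8 + 2) + 2*(-8 - 2*(-1))*(12 + (-8 - 2*(-1)))/7 = (-16 + 2) + 2*(-8 + 2)*(12 + (-8 + 2))/7 = -14 + (2/7)*(-6)*(12 - 6) = -14 + (2/7)*(-6)*6 = -14 - 72/7 = -170/7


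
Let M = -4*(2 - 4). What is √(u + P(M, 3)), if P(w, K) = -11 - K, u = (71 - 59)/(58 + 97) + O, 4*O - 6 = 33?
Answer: I*√400985/310 ≈ 2.0427*I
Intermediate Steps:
O = 39/4 (O = 3/2 + (¼)*33 = 3/2 + 33/4 = 39/4 ≈ 9.7500)
M = 8 (M = -4*(-2) = 8)
u = 6093/620 (u = (71 - 59)/(58 + 97) + 39/4 = 12/155 + 39/4 = 6093/620 ≈ 9.8274)
√(u + P(M, 3)) = √(6093/620 + (-11 - 1*3)) = √(6093/620 + (-11 - 3)) = √(6093/620 - 14) = √(-2587/620) = I*√400985/310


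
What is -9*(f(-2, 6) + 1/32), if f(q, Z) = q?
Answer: 567/32 ≈ 17.719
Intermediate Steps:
-9*(f(-2, 6) + 1/32) = -9*(-2 + 1/32) = -9*(-63/32) = 567/32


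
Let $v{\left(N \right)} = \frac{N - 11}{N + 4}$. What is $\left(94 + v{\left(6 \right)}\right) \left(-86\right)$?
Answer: $-8041$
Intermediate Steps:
$v{\left(N \right)} = \frac{-11 + N}{4 + N}$
$\left(94 + v{\left(6 \right)}\right) \left(-86\right) = \left(94 + \frac{-11 + 6}{4 + 6}\right) \left(-86\right) = \left(94 + \frac{1}{10} \left(-5\right)\right) \left(-86\right) = \left(94 - \frac{1}{2}\right) \left(-86\right) = \frac{187}{2} \left(-86\right) = -8041$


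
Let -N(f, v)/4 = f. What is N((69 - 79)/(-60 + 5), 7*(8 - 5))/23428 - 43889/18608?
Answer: -2827673819/1198857616 ≈ -2.3586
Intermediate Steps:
N(f, v) = -4*f
N((69 - 79)/(-60 + 5), 7*(8 - 5))/23428 - 43889/18608 = -4*(69 - 79)/(-60 + 5)/23428 - 43889/18608 = -(-40)/(-55)*(1/23428) - 43889*1/18608 = -(-40)*(-1)/55*(1/23428) - 43889/18608 = -4*2/11*(1/23428) - 43889/18608 = -8/11*1/23428 - 43889/18608 = -2/64427 - 43889/18608 = -2827673819/1198857616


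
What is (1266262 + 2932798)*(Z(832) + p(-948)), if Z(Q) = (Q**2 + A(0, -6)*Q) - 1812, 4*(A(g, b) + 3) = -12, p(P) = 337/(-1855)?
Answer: 1067782127612556/371 ≈ 2.8781e+12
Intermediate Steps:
p(P) = -337/1855 (p(P) = 337*(-1/1855) = -337/1855)
A(g, b) = -6 (A(g, b) = -3 + (1/4)*(-12) = -3 - 3 = -6)
Z(Q) = -1812 + Q**2 - 6*Q (Z(Q) = (Q**2 - 6*Q) - 1812 = -1812 + Q**2 - 6*Q)
(1266262 + 2932798)*(Z(832) + p(-948)) = (1266262 + 2932798)*((-1812 + 832**2 - 6*832) - 337/1855) = 4199060*((-1812 + 692224 - 4992) - 337/1855) = 4199060*(685420 - 337/1855) = 4199060*(1271453763/1855) = 1067782127612556/371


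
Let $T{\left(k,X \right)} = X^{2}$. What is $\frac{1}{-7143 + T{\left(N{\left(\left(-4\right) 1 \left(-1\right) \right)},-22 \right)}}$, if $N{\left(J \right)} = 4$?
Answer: $- \frac{1}{6659} \approx -0.00015017$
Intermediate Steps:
$\frac{1}{-7143 + T{\left(N{\left(\left(-4\right) 1 \left(-1\right) \right)},-22 \right)}} = \frac{1}{-7143 + \left(-22\right)^{2}} = \frac{1}{-7143 + 484} = \frac{1}{-6659} = - \frac{1}{6659}$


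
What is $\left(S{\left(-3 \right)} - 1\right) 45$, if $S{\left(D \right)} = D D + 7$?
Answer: $675$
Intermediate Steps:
$S{\left(D \right)} = 7 + D^{2}$ ($S{\left(D \right)} = D^{2} + 7 = 7 + D^{2}$)
$\left(S{\left(-3 \right)} - 1\right) 45 = \left(\left(7 + \left(-3\right)^{2}\right) - 1\right) 45 = \left(\left(7 + 9\right) - 1\right) 45 = \left(16 - 1\right) 45 = 15 \cdot 45 = 675$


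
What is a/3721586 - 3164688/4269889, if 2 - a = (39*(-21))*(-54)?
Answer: -5983245063152/7945379561977 ≈ -0.75305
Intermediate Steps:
a = -44224 (a = 2 - 39*(-21)*(-54) = 2 - (-819)*(-54) = 2 - 1*44226 = 2 - 44226 = -44224)
a/3721586 - 3164688/4269889 = -44224/3721586 - 3164688/4269889 = -44224*1/3721586 - 3164688*1/4269889 = -22112/1860793 - 3164688/4269889 = -5983245063152/7945379561977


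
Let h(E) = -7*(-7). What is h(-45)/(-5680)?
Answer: -49/5680 ≈ -0.0086268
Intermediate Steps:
h(E) = 49
h(-45)/(-5680) = 49/(-5680) = 49*(-1/5680) = -49/5680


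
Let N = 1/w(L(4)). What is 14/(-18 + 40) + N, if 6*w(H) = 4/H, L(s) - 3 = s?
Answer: 245/22 ≈ 11.136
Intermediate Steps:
L(s) = 3 + s
w(H) = 2/(3*H) (w(H) = (4/H)/6 = 2/(3*H))
N = 21/2 (N = 1/(2/(3*(3 + 4))) = 1/((⅔)/7) = 1/((⅔)*(⅐)) = 1/(2/21) = 21/2 ≈ 10.500)
14/(-18 + 40) + N = 14/(-18 + 40) + 21/2 = 14/22 + 21/2 = 14*(1/22) + 21/2 = 7/11 + 21/2 = 245/22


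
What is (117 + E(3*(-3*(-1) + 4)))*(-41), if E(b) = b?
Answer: -5658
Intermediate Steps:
(117 + E(3*(-3*(-1) + 4)))*(-41) = (117 + 3*(-3*(-1) + 4))*(-41) = (117 + 3*(3 + 4))*(-41) = (117 + 3*7)*(-41) = (117 + 21)*(-41) = 138*(-41) = -5658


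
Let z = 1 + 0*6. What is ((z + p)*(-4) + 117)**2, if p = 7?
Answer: 7225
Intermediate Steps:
z = 1 (z = 1 + 0 = 1)
((z + p)*(-4) + 117)**2 = ((1 + 7)*(-4) + 117)**2 = (8*(-4) + 117)**2 = (-32 + 117)**2 = 85**2 = 7225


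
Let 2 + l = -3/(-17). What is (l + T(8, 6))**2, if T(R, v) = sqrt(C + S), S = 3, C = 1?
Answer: 9/289 ≈ 0.031142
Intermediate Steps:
T(R, v) = 2 (T(R, v) = sqrt(1 + 3) = sqrt(4) = 2)
l = -31/17 (l = -2 - 3/(-17) = -2 - 3*(-1/17) = -2 + 3/17 = -31/17 ≈ -1.8235)
(l + T(8, 6))**2 = (-31/17 + 2)**2 = (3/17)**2 = 9/289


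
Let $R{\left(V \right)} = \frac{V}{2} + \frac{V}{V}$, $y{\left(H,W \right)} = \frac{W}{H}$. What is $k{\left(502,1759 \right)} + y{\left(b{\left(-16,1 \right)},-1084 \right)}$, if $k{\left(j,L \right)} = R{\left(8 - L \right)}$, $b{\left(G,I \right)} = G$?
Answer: $- \frac{3227}{4} \approx -806.75$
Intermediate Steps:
$R{\left(V \right)} = 1 + \frac{V}{2}$ ($R{\left(V \right)} = V \frac{1}{2} + 1 = \frac{V}{2} + 1 = 1 + \frac{V}{2}$)
$k{\left(j,L \right)} = 5 - \frac{L}{2}$ ($k{\left(j,L \right)} = 1 + \frac{8 - L}{2} = 1 - \left(-4 + \frac{L}{2}\right) = 5 - \frac{L}{2}$)
$k{\left(502,1759 \right)} + y{\left(b{\left(-16,1 \right)},-1084 \right)} = \left(5 - \frac{1759}{2}\right) - \frac{1084}{-16} = \left(5 - \frac{1759}{2}\right) - - \frac{271}{4} = - \frac{1749}{2} + \frac{271}{4} = - \frac{3227}{4}$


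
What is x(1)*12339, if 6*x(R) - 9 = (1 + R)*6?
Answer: 86373/2 ≈ 43187.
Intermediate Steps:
x(R) = 5/2 + R (x(R) = 3/2 + ((1 + R)*6)/6 = 3/2 + (6 + 6*R)/6 = 3/2 + (1 + R) = 5/2 + R)
x(1)*12339 = (5/2 + 1)*12339 = (7/2)*12339 = 86373/2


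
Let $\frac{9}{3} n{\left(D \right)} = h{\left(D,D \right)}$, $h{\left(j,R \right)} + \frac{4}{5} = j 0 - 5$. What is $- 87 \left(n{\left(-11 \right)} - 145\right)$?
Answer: $\frac{63916}{5} \approx 12783.0$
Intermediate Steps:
$h{\left(j,R \right)} = - \frac{29}{5}$ ($h{\left(j,R \right)} = - \frac{4}{5} + \left(j 0 - 5\right) = - \frac{4}{5} + \left(0 - 5\right) = - \frac{4}{5} - 5 = - \frac{29}{5}$)
$n{\left(D \right)} = - \frac{29}{15}$ ($n{\left(D \right)} = \frac{1}{3} \left(- \frac{29}{5}\right) = - \frac{29}{15}$)
$- 87 \left(n{\left(-11 \right)} - 145\right) = - 87 \left(- \frac{29}{15} - 145\right) = \left(-87\right) \left(- \frac{2204}{15}\right) = \frac{63916}{5}$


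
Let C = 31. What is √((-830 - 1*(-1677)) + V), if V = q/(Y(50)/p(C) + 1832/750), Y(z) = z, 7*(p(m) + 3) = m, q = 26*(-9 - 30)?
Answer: √161646689557/14041 ≈ 28.634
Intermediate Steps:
q = -1014 (q = 26*(-39) = -1014)
p(m) = -3 + m/7
V = -380250/14041 (V = -1014/(50/(-3 + (⅐)*31) + 1832/750) = -1014/(50/(-3 + 31/7) + 1832*(1/750)) = -1014/(50/(10/7) + 916/375) = -1014/(50*(7/10) + 916/375) = -1014/(35 + 916/375) = -1014/14041/375 = -1014*375/14041 = -380250/14041 ≈ -27.081)
√((-830 - 1*(-1677)) + V) = √((-830 - 1*(-1677)) - 380250/14041) = √((-830 + 1677) - 380250/14041) = √(847 - 380250/14041) = √(11512477/14041) = √161646689557/14041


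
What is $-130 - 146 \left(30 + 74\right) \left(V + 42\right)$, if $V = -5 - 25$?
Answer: $-182338$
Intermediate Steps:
$V = -30$ ($V = -5 - 25 = -30$)
$-130 - 146 \left(30 + 74\right) \left(V + 42\right) = -130 - 146 \left(30 + 74\right) \left(-30 + 42\right) = -130 - 146 \cdot 104 \cdot 12 = -130 - 182208 = -182338$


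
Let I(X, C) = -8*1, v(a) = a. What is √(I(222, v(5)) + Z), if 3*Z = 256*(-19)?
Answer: 2*I*√3666/3 ≈ 40.365*I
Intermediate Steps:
I(X, C) = -8
Z = -4864/3 (Z = (256*(-19))/3 = (⅓)*(-4864) = -4864/3 ≈ -1621.3)
√(I(222, v(5)) + Z) = √(-8 - 4864/3) = √(-4888/3) = 2*I*√3666/3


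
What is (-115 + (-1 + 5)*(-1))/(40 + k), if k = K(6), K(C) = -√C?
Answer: -2380/797 - 119*√6/1594 ≈ -3.1691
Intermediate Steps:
k = -√6 ≈ -2.4495
(-115 + (-1 + 5)*(-1))/(40 + k) = (-115 + (-1 + 5)*(-1))/(40 - √6) = (-115 + 4*(-1))/(40 - √6) = (-115 - 4)/(40 - √6) = -119/(40 - √6)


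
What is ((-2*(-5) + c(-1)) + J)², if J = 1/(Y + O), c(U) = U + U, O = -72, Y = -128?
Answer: 2556801/40000 ≈ 63.920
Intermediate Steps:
c(U) = 2*U
J = -1/200 (J = 1/(-128 - 72) = 1/(-200) = -1/200 ≈ -0.0050000)
((-2*(-5) + c(-1)) + J)² = ((-2*(-5) + 2*(-1)) - 1/200)² = ((10 - 2) - 1/200)² = (8 - 1/200)² = (1599/200)² = 2556801/40000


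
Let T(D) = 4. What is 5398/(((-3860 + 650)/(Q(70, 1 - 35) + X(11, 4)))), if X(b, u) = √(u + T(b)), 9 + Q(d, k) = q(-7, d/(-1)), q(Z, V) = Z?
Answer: 43184/1605 - 5398*√2/1605 ≈ 22.150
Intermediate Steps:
Q(d, k) = -16 (Q(d, k) = -9 - 7 = -16)
X(b, u) = √(4 + u) (X(b, u) = √(u + 4) = √(4 + u))
5398/(((-3860 + 650)/(Q(70, 1 - 35) + X(11, 4)))) = 5398/(((-3860 + 650)/(-16 + √(4 + 4)))) = 5398/((-3210/(-16 + √8))) = 5398/((-3210/(-16 + 2*√2))) = 5398*(8/1605 - √2/1605) = 43184/1605 - 5398*√2/1605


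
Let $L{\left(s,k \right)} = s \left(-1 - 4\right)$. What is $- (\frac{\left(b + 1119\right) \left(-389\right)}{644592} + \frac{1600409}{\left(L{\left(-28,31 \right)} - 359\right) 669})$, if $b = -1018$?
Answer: $\frac{345789036269}{31479939504} \approx 10.984$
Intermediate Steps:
$L{\left(s,k \right)} = - 5 s$ ($L{\left(s,k \right)} = s \left(-5\right) = - 5 s$)
$- (\frac{\left(b + 1119\right) \left(-389\right)}{644592} + \frac{1600409}{\left(L{\left(-28,31 \right)} - 359\right) 669}) = - (\frac{\left(-1018 + 1119\right) \left(-389\right)}{644592} + \frac{1600409}{\left(\left(-5\right) \left(-28\right) - 359\right) 669}) = - (101 \left(-389\right) \frac{1}{644592} + \frac{1600409}{\left(140 - 359\right) 669}) = - (\left(-39289\right) \frac{1}{644592} + \frac{1600409}{\left(-219\right) 669}) = - (- \frac{39289}{644592} + \frac{1600409}{-146511}) = - (- \frac{39289}{644592} + 1600409 \left(- \frac{1}{146511}\right)) = - (- \frac{39289}{644592} - \frac{1600409}{146511}) = \left(-1\right) \left(- \frac{345789036269}{31479939504}\right) = \frac{345789036269}{31479939504}$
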